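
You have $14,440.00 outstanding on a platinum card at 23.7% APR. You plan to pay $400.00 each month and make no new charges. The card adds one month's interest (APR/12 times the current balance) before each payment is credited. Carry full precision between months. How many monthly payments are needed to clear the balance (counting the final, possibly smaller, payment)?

Monthly rate r = 23.7%/12 = 1.975% = 0.01975.
Recurrence: B ← B·(1+r) − $400.00.
Month 1: interest $285.19; balance after payment $14,325.19.
Month 2: interest $282.92; balance after payment $14,208.11.
Closed form: n = −ln(1 − rB₀/P)/ln(1+r) = −ln(0.28702)/ln(1.01975) ≈ 63.821, so the balance reaches zero during payment 64.

64 months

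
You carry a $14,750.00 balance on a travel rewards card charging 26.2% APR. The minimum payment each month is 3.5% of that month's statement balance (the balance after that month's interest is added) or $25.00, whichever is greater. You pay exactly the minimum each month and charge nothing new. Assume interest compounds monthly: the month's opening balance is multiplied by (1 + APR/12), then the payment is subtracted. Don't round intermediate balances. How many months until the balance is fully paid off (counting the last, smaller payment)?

Monthly rate r = 26.2%/12 = 2.18333% = 0.0218333.
While 3.5% of the post-interest balance exceeds $25.00, each month B ← (B·(1+r))·(1 − 0.035), i.e. B shrinks by the factor (1+r)·0.965 = 0.98607.
This holds for months 1–218. Entering month 219 the balance is $692.79; 3.5% of the post-interest balance is now below $25.00, so the flat $25.00 minimum applies from here.
From month 219 a fixed $25.00 at rate r clears $692.79 in 44 more payments. Total: 218 + 44 = 262 months.

262 months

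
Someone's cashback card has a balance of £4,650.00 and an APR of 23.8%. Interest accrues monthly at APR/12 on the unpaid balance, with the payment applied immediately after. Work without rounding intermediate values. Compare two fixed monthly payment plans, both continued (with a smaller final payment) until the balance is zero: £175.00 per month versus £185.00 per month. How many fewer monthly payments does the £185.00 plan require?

Monthly rate r = 23.8%/12 = 1.98333% = 0.0198333.
At £175.00/mo: n = ⌈−ln(1 − rB₀/P)/ln(1+r)⌉ = 39 payments (last £21.30); total interest = total paid − £4,650.00 = £2,021.30.
At £185.00/mo: 36 payments (last £26.66); total interest £1,851.66.
Payments saved = 39 − 36 = 3.

3 fewer payments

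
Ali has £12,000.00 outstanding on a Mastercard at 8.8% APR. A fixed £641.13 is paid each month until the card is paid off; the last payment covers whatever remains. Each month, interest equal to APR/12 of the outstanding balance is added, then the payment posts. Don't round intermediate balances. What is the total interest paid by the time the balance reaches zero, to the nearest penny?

Monthly rate r = 8.8%/12 = 0.733333% = 0.00733333.
Payoff takes n = ⌈−ln(1 − rB₀/P)/ln(1+r)⌉ = ⌈20.206⌉ = 21 payments; the last is £132.68.
Total paid = 20·£641.13 + £132.68 = £12,955.28.
Total interest = total paid − principal = £12,955.28 − £12,000.00 = £955.28.

£955.28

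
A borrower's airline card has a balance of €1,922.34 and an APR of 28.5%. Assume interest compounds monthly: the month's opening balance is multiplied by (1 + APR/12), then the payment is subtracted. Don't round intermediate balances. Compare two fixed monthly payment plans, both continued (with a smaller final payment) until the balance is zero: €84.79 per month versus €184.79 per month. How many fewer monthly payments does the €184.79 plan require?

Monthly rate r = 28.5%/12 = 2.375% = 0.02375.
At €84.79/mo: n = ⌈−ln(1 − rB₀/P)/ln(1+r)⌉ = 33 payments (last €79.74); total interest = total paid − €1,922.34 = €870.68.
At €184.79/mo: 13 payments (last €16.80); total interest €311.94.
Payments saved = 33 − 13 = 20.

20 fewer payments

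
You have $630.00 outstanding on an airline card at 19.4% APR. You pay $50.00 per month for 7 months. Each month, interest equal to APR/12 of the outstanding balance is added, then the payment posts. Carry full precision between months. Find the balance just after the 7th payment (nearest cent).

Monthly rate r = 19.4%/12 = 1.61667% = 0.0161667.
Each month: B ← B·(1+r) − $50.00.
Month 1: interest $10.18; balance after payment $590.18.
Month 2: interest $9.54; balance after payment $549.73.
Month 3: interest $8.89; balance after payment $508.61.
Month 4: interest $8.22; balance after payment $466.84.
Month 5: interest $7.55; balance after payment $424.38.
Month 6: interest $6.86; balance after payment $381.24.
Month 7: interest $6.16; balance after payment $337.41.

$337.41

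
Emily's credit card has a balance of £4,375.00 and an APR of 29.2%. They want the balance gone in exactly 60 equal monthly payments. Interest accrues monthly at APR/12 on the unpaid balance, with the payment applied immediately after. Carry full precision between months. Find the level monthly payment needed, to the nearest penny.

Monthly rate r = 29.2%/12 = 2.43333% = 0.0243333.
Level-payment amortization: P = B₀·r / (1 − (1+r)^(−n)) = 4375.00·0.0243333 / (1 − 1.02433^(−60)).
Denominator 1 − (1+r)^(−60) = 0.763668469.
P = 106.458 / 0.763668469 ≈ 139.40.

£139.40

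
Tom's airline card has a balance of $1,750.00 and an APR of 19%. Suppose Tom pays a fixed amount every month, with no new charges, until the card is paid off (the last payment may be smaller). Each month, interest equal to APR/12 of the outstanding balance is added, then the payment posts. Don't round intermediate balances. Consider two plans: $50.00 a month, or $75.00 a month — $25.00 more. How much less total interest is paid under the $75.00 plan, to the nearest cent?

Monthly rate r = 19%/12 = 1.58333% = 0.0158333.
At $50.00/mo: n = ⌈−ln(1 − rB₀/P)/ln(1+r)⌉ = 52 payments (last $21.22); total interest = total paid − $1,750.00 = $821.22.
At $75.00/mo: 30 payments (last $26.80); total interest $451.80.
Interest saved = $821.22 − $451.80 = $369.42.

$369.42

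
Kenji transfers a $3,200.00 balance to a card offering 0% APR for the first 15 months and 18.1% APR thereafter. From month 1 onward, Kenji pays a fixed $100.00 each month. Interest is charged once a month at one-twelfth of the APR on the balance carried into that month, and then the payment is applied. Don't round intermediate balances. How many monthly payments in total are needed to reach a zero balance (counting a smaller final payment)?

35 months

Promo months 1–15 at r₀ = 0%/12 = 0; months 16+ at r₁ = 18.1%/12 = 0.0150833.
After month 15 (no interest yet): B = $3,200.00 − 15·$100.00 = $1,700.00.
Then at r₁ with $100.00/mo: n₂ = −ln(1 − r₁·B/P)/ln(1+r₁) ≈ 19.79 → 20 more payments.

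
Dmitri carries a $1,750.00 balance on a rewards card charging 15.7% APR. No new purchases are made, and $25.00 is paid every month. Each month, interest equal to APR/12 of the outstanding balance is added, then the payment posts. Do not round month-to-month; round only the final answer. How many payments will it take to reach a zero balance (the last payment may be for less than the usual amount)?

Monthly rate r = 15.7%/12 = 1.30833% = 0.0130833.
Recurrence: B ← B·(1+r) − $25.00.
Month 1: interest $22.90; balance after payment $1,747.90.
Month 2: interest $22.87; balance after payment $1,745.76.
Closed form: n = −ln(1 − rB₀/P)/ln(1+r) = −ln(0.084167)/ln(1.01308) ≈ 190.403, so the balance reaches zero during payment 191.

191 payments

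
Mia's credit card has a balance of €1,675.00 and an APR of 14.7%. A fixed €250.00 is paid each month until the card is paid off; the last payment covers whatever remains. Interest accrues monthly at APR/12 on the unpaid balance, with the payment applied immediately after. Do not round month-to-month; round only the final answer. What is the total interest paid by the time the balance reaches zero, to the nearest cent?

€83.48

Monthly rate r = 14.7%/12 = 1.225% = 0.01225.
Payoff takes n = ⌈−ln(1 − rB₀/P)/ln(1+r)⌉ = ⌈7.034⌉ = 8 payments; the last is €8.48.
Total paid = 7·€250.00 + €8.48 = €1,758.48.
Total interest = total paid − principal = €1,758.48 − €1,675.00 = €83.48.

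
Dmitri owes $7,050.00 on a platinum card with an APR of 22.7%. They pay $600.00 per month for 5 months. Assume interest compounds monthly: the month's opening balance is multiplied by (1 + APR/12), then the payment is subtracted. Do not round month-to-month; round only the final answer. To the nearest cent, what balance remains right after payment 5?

Monthly rate r = 22.7%/12 = 1.89167% = 0.0189167.
Each month: B ← B·(1+r) − $600.00.
Month 1: interest $133.36; balance after payment $6,583.36.
Month 2: interest $124.54; balance after payment $6,107.90.
Month 3: interest $115.54; balance after payment $5,623.44.
Month 4: interest $106.38; balance after payment $5,129.82.
Month 5: interest $97.04; balance after payment $4,626.85.

$4,626.85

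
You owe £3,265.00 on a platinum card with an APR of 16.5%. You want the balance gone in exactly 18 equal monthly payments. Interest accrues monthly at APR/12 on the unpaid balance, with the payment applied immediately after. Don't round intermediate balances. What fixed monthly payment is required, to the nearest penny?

£206.00

Monthly rate r = 16.5%/12 = 1.375% = 0.01375.
Level-payment amortization: P = B₀·r / (1 − (1+r)^(−n)) = 3265.00·0.01375 / (1 − 1.01375^(−18)).
Denominator 1 − (1+r)^(−18) = 0.217932227.
P = 44.8937 / 0.217932227 ≈ 206.00.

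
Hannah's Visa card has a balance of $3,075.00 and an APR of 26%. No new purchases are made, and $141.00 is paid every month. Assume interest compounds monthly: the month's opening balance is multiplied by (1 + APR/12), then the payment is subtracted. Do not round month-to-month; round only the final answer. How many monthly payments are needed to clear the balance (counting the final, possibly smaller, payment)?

Monthly rate r = 26%/12 = 2.16667% = 0.0216667.
Recurrence: B ← B·(1+r) − $141.00.
Month 1: interest $66.62; balance after payment $3,000.62.
Month 2: interest $65.01; balance after payment $2,924.64.
Closed form: n = −ln(1 − rB₀/P)/ln(1+r) = −ln(0.52748)/ln(1.02167) ≈ 29.841, so the balance reaches zero during payment 30.

30 payments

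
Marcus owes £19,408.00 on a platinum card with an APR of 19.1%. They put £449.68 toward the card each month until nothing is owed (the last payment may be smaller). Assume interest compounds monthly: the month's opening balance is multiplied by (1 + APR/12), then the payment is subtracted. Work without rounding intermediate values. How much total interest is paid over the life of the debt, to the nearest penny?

£13,665.75

Monthly rate r = 19.1%/12 = 1.59167% = 0.0159167.
Payoff takes n = ⌈−ln(1 − rB₀/P)/ln(1+r)⌉ = ⌈73.548⌉ = 74 payments; the last is £247.11.
Total paid = 73·£449.68 + £247.11 = £33,073.75.
Total interest = total paid − principal = £33,073.75 − £19,408.00 = £13,665.75.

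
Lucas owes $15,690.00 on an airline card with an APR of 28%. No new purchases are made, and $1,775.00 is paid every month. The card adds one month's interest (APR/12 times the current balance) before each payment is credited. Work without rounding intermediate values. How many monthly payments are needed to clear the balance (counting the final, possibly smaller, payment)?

Monthly rate r = 28%/12 = 2.33333% = 0.0233333.
Recurrence: B ← B·(1+r) − $1,775.00.
Month 1: interest $366.10; balance after payment $14,281.10.
Month 2: interest $333.23; balance after payment $12,839.33.
Closed form: n = −ln(1 − rB₀/P)/ln(1+r) = −ln(0.79375)/ln(1.02333) ≈ 10.015, so the balance reaches zero during payment 11.

11 months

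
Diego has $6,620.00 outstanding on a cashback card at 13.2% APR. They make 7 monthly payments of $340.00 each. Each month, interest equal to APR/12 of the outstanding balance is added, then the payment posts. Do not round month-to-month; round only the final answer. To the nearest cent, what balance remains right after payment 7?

$4,686.88

Monthly rate r = 13.2%/12 = 1.1% = 0.011.
Each month: B ← B·(1+r) − $340.00.
Month 1: interest $72.82; balance after payment $6,352.82.
Month 2: interest $69.88; balance after payment $6,082.70.
Month 3: interest $66.91; balance after payment $5,809.61.
Month 4: interest $63.91; balance after payment $5,533.52.
Month 5: interest $60.87; balance after payment $5,254.39.
Month 6: interest $57.80; balance after payment $4,972.18.
Month 7: interest $54.69; balance after payment $4,686.88.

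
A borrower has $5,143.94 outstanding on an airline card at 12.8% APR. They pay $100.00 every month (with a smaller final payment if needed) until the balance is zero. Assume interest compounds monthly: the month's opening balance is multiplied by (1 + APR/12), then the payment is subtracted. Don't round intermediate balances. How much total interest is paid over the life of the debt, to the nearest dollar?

Monthly rate r = 12.8%/12 = 1.06667% = 0.0106667.
Payoff takes n = ⌈−ln(1 − rB₀/P)/ln(1+r)⌉ = ⌈74.984⌉ = 75 payments; the last is $98.41.
Total paid = 74·$100.00 + $98.41 = $7,498.41.
Total interest = total paid − principal = $7,498.41 − $5,143.94 = $2,354.47.

$2,354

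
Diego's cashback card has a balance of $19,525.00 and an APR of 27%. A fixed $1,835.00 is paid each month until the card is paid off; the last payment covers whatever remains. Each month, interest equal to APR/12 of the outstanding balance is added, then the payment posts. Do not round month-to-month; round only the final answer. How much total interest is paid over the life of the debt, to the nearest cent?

$3,047.71

Monthly rate r = 27%/12 = 2.25% = 0.0225.
Payoff takes n = ⌈−ln(1 − rB₀/P)/ln(1+r)⌉ = ⌈12.299⌉ = 13 payments; the last is $552.71.
Total paid = 12·$1,835.00 + $552.71 = $22,572.71.
Total interest = total paid − principal = $22,572.71 − $19,525.00 = $3,047.71.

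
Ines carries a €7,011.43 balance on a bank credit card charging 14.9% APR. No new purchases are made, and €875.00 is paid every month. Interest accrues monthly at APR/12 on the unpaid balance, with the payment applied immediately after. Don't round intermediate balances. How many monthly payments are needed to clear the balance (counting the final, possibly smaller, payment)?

9 payments

Monthly rate r = 14.9%/12 = 1.24167% = 0.0124167.
Recurrence: B ← B·(1+r) − €875.00.
Month 1: interest €87.06; balance after payment €6,223.49.
Month 2: interest €77.27; balance after payment €5,425.76.
Closed form: n = −ln(1 − rB₀/P)/ln(1+r) = −ln(0.9005)/ln(1.01242) ≈ 8.493, so the balance reaches zero during payment 9.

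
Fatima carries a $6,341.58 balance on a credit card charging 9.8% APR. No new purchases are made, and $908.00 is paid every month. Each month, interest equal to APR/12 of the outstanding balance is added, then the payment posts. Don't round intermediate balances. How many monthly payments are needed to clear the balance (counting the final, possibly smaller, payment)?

8 payments

Monthly rate r = 9.8%/12 = 0.816667% = 0.00816667.
Recurrence: B ← B·(1+r) − $908.00.
Month 1: interest $51.79; balance after payment $5,485.37.
Month 2: interest $44.80; balance after payment $4,622.17.
Closed form: n = −ln(1 − rB₀/P)/ln(1+r) = −ln(0.94296)/ln(1.00817) ≈ 7.221, so the balance reaches zero during payment 8.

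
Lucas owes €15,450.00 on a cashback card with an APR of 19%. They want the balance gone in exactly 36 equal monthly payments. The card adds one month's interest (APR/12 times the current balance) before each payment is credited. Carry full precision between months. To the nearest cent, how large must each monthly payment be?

€566.34

Monthly rate r = 19%/12 = 1.58333% = 0.0158333.
Level-payment amortization: P = B₀·r / (1 − (1+r)^(−n)) = 15450.00·0.0158333 / (1 − 1.01583^(−36)).
Denominator 1 − (1+r)^(−36) = 0.431943602.
P = 244.625 / 0.431943602 ≈ 566.34.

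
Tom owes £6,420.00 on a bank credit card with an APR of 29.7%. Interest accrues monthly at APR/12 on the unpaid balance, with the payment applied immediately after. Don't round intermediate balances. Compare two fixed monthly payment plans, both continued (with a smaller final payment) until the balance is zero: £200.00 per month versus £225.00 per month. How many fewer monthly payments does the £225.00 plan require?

Monthly rate r = 29.7%/12 = 2.475% = 0.02475.
At £200.00/mo: n = ⌈−ln(1 − rB₀/P)/ln(1+r)⌉ = 65 payments (last £143.43); total interest = total paid − £6,420.00 = £6,523.43.
At £225.00/mo: 51 payments (last £22.54); total interest £4,852.54.
Payments saved = 65 − 51 = 14.

14 fewer payments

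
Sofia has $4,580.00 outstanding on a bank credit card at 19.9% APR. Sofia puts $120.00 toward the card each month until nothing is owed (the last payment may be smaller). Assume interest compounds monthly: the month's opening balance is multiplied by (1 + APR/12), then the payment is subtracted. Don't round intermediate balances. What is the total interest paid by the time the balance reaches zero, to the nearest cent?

Monthly rate r = 19.9%/12 = 1.65833% = 0.0165833.
Payoff takes n = ⌈−ln(1 − rB₀/P)/ln(1+r)⌉ = ⌈60.934⌉ = 61 payments; the last is $112.16.
Total paid = 60·$120.00 + $112.16 = $7,312.16.
Total interest = total paid − principal = $7,312.16 − $4,580.00 = $2,732.16.

$2,732.16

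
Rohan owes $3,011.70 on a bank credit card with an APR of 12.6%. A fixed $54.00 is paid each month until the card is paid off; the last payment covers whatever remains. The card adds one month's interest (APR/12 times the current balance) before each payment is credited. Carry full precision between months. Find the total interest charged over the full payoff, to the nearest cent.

$1,542.67

Monthly rate r = 12.6%/12 = 1.05% = 0.0105.
Payoff takes n = ⌈−ln(1 − rB₀/P)/ln(1+r)⌉ = ⌈84.339⌉ = 85 payments; the last is $18.37.
Total paid = 84·$54.00 + $18.37 = $4,554.37.
Total interest = total paid − principal = $4,554.37 − $3,011.70 = $1,542.67.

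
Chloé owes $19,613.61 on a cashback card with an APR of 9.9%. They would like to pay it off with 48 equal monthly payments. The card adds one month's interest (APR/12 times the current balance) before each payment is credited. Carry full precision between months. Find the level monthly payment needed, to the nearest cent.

$496.51

Monthly rate r = 9.9%/12 = 0.825% = 0.00825.
Level-payment amortization: P = B₀·r / (1 − (1+r)^(−n)) = 19613.61·0.00825 / (1 − 1.00825^(−48)).
Denominator 1 − (1+r)^(−48) = 0.325899068.
P = 161.812 / 0.325899068 ≈ 496.51.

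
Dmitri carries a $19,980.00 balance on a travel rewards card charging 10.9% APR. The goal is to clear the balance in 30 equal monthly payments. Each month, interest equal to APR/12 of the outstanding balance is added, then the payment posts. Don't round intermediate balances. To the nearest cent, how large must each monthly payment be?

$763.86

Monthly rate r = 10.9%/12 = 0.908333% = 0.00908333.
Level-payment amortization: P = B₀·r / (1 − (1+r)^(−n)) = 19980.00·0.00908333 / (1 − 1.00908^(−30)).
Denominator 1 − (1+r)^(−30) = 0.23758926.
P = 181.485 / 0.23758926 ≈ 763.86.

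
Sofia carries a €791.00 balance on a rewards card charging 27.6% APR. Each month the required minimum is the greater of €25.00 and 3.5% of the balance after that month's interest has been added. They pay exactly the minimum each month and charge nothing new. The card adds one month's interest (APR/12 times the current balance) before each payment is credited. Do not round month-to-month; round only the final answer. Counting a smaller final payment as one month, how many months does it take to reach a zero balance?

55 months

Monthly rate r = 27.6%/12 = 2.3% = 0.023.
While 3.5% of the post-interest balance exceeds €25.00, each month B ← (B·(1+r))·(1 − 0.035), i.e. B shrinks by the factor (1+r)·0.965 = 0.98719.
This holds for months 1–10. Entering month 11 the balance is €695.35; 3.5% of the post-interest balance is now below €25.00, so the flat €25.00 minimum applies from here.
From month 11 a fixed €25.00 at rate r clears €695.35 in 45 more payments. Total: 10 + 45 = 55 months.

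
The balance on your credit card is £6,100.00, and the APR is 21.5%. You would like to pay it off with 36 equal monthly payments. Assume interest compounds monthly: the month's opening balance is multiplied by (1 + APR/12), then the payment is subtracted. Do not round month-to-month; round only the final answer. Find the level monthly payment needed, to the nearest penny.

£231.39

Monthly rate r = 21.5%/12 = 1.79167% = 0.0179167.
Level-payment amortization: P = B₀·r / (1 − (1+r)^(−n)) = 6100.00·0.0179167 / (1 − 1.01792^(−36)).
Denominator 1 − (1+r)^(−36) = 0.472333053.
P = 109.292 / 0.472333053 ≈ 231.39.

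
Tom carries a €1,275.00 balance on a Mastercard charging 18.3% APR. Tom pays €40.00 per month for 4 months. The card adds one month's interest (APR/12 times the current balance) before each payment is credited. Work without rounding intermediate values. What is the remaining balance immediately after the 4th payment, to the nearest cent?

€1,190.87

Monthly rate r = 18.3%/12 = 1.525% = 0.01525.
Each month: B ← B·(1+r) − €40.00.
Month 1: interest €19.44; balance after payment €1,254.44.
Month 2: interest €19.13; balance after payment €1,233.57.
Month 3: interest €18.81; balance after payment €1,212.39.
Month 4: interest €18.49; balance after payment €1,190.87.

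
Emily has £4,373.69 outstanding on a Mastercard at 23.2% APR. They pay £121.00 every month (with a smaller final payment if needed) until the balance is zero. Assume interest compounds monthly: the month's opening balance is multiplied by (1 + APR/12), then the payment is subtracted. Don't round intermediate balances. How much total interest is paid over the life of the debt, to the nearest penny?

£3,209.71

Monthly rate r = 23.2%/12 = 1.93333% = 0.0193333.
Payoff takes n = ⌈−ln(1 − rB₀/P)/ln(1+r)⌉ = ⌈62.671⌉ = 63 payments; the last is £81.40.
Total paid = 62·£121.00 + £81.40 = £7,583.40.
Total interest = total paid − principal = £7,583.40 − £4,373.69 = £3,209.71.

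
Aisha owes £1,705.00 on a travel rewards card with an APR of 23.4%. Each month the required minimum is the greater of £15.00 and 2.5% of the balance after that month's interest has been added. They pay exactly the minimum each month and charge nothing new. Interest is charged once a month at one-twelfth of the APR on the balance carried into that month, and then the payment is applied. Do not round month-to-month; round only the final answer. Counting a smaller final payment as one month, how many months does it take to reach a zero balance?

253 months

Monthly rate r = 23.4%/12 = 1.95% = 0.0195.
While 2.5% of the post-interest balance exceeds £15.00, each month B ← (B·(1+r))·(1 − 0.025), i.e. B shrinks by the factor (1+r)·0.975 = 0.99401.
This holds for months 1–178. Entering month 179 the balance is £585.43; 2.5% of the post-interest balance is now below £15.00, so the flat £15.00 minimum applies from here.
From month 179 a fixed £15.00 at rate r clears £585.43 in 75 more payments. Total: 178 + 75 = 253 months.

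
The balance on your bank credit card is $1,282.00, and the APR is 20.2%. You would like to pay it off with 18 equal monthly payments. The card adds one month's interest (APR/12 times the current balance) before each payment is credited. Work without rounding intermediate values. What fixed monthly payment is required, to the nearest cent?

Monthly rate r = 20.2%/12 = 1.68333% = 0.0168333.
Level-payment amortization: P = B₀·r / (1 − (1+r)^(−n)) = 1282.00·0.0168333 / (1 − 1.01683^(−18)).
Denominator 1 − (1+r)^(−18) = 0.259535815.
P = 21.5803 / 0.259535815 ≈ 83.15.

$83.15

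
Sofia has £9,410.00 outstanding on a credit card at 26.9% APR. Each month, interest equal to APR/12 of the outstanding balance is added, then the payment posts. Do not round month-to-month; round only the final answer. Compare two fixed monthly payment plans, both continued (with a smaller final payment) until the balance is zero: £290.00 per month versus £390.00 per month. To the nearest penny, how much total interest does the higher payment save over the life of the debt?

Monthly rate r = 26.9%/12 = 2.24167% = 0.0224167.
At £290.00/mo: n = ⌈−ln(1 − rB₀/P)/ln(1+r)⌉ = 59 payments (last £182.27); total interest = total paid − £9,410.00 = £7,592.27.
At £390.00/mo: 36 payments (last £44.62); total interest £4,284.62.
Interest saved = £7,592.27 − £4,284.62 = £3,307.65.

£3,307.65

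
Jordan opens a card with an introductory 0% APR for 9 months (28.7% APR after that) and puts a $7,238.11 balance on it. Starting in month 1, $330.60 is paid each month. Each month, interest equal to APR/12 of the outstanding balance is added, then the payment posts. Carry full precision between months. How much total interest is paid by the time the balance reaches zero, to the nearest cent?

Promo months 1–9 at r₀ = 0%/12 = 0; months 10+ at r₁ = 28.7%/12 = 0.0239167.
After month 9 (no interest yet): B = $7,238.11 − 9·$330.60 = $4,262.71.
Then at r₁ with $330.60/mo: n₂ = −ln(1 − r₁·B/P)/ln(1+r₁) ≈ 15.60 → 16 more payments.
Total paid = 24·$330.60 + $199.40 = $8,133.80; interest = $8,133.80 − $7,238.11 = $895.69.

$895.69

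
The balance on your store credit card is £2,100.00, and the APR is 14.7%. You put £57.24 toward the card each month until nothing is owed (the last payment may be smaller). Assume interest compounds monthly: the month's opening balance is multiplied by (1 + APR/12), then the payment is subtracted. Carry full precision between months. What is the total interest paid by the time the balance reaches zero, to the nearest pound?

Monthly rate r = 14.7%/12 = 1.225% = 0.01225.
Payoff takes n = ⌈−ln(1 − rB₀/P)/ln(1+r)⌉ = ⌈49.015⌉ = 50 payments; the last is £0.88.
Total paid = 49·£57.24 + £0.88 = £2,805.64.
Total interest = total paid − principal = £2,805.64 − £2,100.00 = £705.64.

£706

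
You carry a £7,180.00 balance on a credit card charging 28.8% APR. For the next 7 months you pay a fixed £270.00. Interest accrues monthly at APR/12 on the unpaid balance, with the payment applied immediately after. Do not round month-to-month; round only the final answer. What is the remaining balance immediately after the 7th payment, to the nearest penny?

Monthly rate r = 28.8%/12 = 2.4% = 0.024.
Each month: B ← B·(1+r) − £270.00.
Month 1: interest £172.32; balance after payment £7,082.32.
Month 2: interest £169.98; balance after payment £6,982.30.
Month 3: interest £167.58; balance after payment £6,879.87.
Month 4: interest £165.12; balance after payment £6,774.99.
Month 5: interest £162.60; balance after payment £6,667.59.
Month 6: interest £160.02; balance after payment £6,557.61.
Month 7: interest £157.38; balance after payment £6,444.99.

£6,444.99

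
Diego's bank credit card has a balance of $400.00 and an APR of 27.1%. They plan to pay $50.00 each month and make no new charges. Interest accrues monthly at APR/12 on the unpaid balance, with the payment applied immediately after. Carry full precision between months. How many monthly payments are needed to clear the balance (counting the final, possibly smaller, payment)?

9 months

Monthly rate r = 27.1%/12 = 2.25833% = 0.0225833.
Recurrence: B ← B·(1+r) − $50.00.
Month 1: interest $9.03; balance after payment $359.03.
Month 2: interest $8.11; balance after payment $317.14.
Closed form: n = −ln(1 − rB₀/P)/ln(1+r) = −ln(0.81933)/ln(1.02258) ≈ 8.923, so the balance reaches zero during payment 9.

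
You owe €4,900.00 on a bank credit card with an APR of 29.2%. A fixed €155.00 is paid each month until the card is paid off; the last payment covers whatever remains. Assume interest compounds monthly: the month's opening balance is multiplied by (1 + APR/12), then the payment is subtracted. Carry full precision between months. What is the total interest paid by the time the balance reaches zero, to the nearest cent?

Monthly rate r = 29.2%/12 = 2.43333% = 0.0243333.
Payoff takes n = ⌈−ln(1 − rB₀/P)/ln(1+r)⌉ = ⌈60.994⌉ = 61 payments; the last is €154.03.
Total paid = 60·€155.00 + €154.03 = €9,454.03.
Total interest = total paid − principal = €9,454.03 − €4,900.00 = €4,554.03.

€4,554.03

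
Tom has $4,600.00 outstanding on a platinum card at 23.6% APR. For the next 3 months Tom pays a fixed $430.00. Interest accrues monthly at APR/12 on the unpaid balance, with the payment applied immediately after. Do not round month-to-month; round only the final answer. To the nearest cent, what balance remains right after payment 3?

$3,561.24

Monthly rate r = 23.6%/12 = 1.96667% = 0.0196667.
Each month: B ← B·(1+r) − $430.00.
Month 1: interest $90.47; balance after payment $4,260.47.
Month 2: interest $83.79; balance after payment $3,914.26.
Month 3: interest $76.98; balance after payment $3,561.24.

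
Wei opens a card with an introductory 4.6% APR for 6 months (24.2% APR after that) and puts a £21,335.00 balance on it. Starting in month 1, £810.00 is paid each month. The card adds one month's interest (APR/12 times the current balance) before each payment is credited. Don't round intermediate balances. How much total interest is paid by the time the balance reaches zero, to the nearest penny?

Promo months 1–6 at r₀ = 4.6%/12 = 0.00383333; months 7+ at r₁ = 24.2%/12 = 0.0201667.
After month 6: iterate B ← B·(1+r₀) − £810.00 for 6 months → £16,923.62.
Then at r₁ with £810.00/mo: n₂ = −ln(1 − r₁·B/P)/ln(1+r₁) ≈ 27.40 → 28 more payments.
Total paid = 33·£810.00 + £325.44 = £27,055.44; interest = £27,055.44 − £21,335.00 = £5,720.44.

£5,720.44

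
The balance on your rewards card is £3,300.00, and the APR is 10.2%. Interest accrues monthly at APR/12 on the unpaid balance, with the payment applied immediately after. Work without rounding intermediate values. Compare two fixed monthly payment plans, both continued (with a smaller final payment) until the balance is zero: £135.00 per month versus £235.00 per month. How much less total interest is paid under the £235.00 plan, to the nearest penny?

Monthly rate r = 10.2%/12 = 0.85% = 0.0085.
At £135.00/mo: n = ⌈−ln(1 − rB₀/P)/ln(1+r)⌉ = 28 payments (last £70.05); total interest = total paid − £3,300.00 = £415.05.
At £235.00/mo: 16 payments (last £4.10); total interest £229.10.
Interest saved = £415.05 − £229.10 = £185.95.

£185.95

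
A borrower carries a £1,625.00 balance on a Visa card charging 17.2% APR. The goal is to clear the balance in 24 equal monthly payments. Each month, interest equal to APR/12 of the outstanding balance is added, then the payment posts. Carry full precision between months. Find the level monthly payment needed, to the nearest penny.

Monthly rate r = 17.2%/12 = 1.43333% = 0.0143333.
Level-payment amortization: P = B₀·r / (1 − (1+r)^(−n)) = 1625.00·0.0143333 / (1 − 1.01433^(−24)).
Denominator 1 − (1+r)^(−24) = 0.289337733.
P = 23.2917 / 0.289337733 ≈ 80.50.

£80.50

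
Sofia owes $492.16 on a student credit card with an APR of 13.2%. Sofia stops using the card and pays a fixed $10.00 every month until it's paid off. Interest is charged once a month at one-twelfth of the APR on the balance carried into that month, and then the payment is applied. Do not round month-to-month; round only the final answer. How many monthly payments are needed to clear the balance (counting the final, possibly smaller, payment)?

Monthly rate r = 13.2%/12 = 1.1% = 0.011.
Recurrence: B ← B·(1+r) − $10.00.
Month 1: interest $5.41; balance after payment $487.57.
Month 2: interest $5.36; balance after payment $482.94.
Closed form: n = −ln(1 − rB₀/P)/ln(1+r) = −ln(0.45862)/ln(1.011) ≈ 71.255, so the balance reaches zero during payment 72.

72 months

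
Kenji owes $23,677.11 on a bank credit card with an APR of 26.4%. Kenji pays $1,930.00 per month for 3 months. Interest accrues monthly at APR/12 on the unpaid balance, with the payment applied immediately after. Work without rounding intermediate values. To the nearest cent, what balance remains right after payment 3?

Monthly rate r = 26.4%/12 = 2.2% = 0.022.
Each month: B ← B·(1+r) − $1,930.00.
Month 1: interest $520.90; balance after payment $22,268.01.
Month 2: interest $489.90; balance after payment $20,827.90.
Month 3: interest $458.21; balance after payment $19,356.12.

$19,356.12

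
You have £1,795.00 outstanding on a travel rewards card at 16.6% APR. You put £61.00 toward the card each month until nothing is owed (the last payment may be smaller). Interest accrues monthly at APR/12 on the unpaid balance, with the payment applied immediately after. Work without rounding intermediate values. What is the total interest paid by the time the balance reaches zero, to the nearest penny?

Monthly rate r = 16.6%/12 = 1.38333% = 0.0138333.
Payoff takes n = ⌈−ln(1 − rB₀/P)/ln(1+r)⌉ = ⌈38.044⌉ = 39 payments; the last is £2.69.
Total paid = 38·£61.00 + £2.69 = £2,320.69.
Total interest = total paid − principal = £2,320.69 − £1,795.00 = £525.69.

£525.69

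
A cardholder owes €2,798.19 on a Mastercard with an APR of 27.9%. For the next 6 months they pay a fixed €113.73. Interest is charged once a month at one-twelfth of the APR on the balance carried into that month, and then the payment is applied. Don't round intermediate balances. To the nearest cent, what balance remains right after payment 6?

Monthly rate r = 27.9%/12 = 2.325% = 0.02325.
Each month: B ← B·(1+r) − €113.73.
Month 1: interest €65.06; balance after payment €2,749.52.
Month 2: interest €63.93; balance after payment €2,699.71.
Month 3: interest €62.77; balance after payment €2,648.75.
Month 4: interest €61.58; balance after payment €2,596.61.
Month 5: interest €60.37; balance after payment €2,543.25.
Month 6: interest €59.13; balance after payment €2,488.65.

€2,488.65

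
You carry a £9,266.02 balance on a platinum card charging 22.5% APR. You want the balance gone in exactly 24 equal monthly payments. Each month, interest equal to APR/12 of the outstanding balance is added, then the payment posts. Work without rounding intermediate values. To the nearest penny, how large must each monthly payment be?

£482.99

Monthly rate r = 22.5%/12 = 1.875% = 0.01875.
Level-payment amortization: P = B₀·r / (1 − (1+r)^(−n)) = 9266.02·0.01875 / (1 − 1.01875^(−24)).
Denominator 1 − (1+r)^(−24) = 0.359709471.
P = 173.738 / 0.359709471 ≈ 482.99.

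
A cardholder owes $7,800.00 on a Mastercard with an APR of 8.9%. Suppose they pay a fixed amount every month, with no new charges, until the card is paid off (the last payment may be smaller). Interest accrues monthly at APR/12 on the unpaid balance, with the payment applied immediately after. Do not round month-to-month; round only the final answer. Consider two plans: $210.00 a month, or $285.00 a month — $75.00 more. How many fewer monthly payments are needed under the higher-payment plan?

Monthly rate r = 8.9%/12 = 0.741667% = 0.00741667.
At $210.00/mo: n = ⌈−ln(1 − rB₀/P)/ln(1+r)⌉ = 44 payments (last $128.10); total interest = total paid − $7,800.00 = $1,358.10.
At $285.00/mo: 31 payments (last $200.77); total interest $950.77.
Payments saved = 44 − 31 = 13.

13 fewer payments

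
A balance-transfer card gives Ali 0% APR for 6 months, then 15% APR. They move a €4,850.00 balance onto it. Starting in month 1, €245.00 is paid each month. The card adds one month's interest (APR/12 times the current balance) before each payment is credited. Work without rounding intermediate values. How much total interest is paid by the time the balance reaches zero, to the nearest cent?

€353.39

Promo months 1–6 at r₀ = 0%/12 = 0; months 7+ at r₁ = 15%/12 = 0.0125.
After month 6 (no interest yet): B = €4,850.00 − 6·€245.00 = €3,380.00.
Then at r₁ with €245.00/mo: n₂ = −ln(1 − r₁·B/P)/ln(1+r₁) ≈ 15.24 → 16 more payments.
Total paid = 21·€245.00 + €58.39 = €5,203.39; interest = €5,203.39 − €4,850.00 = €353.39.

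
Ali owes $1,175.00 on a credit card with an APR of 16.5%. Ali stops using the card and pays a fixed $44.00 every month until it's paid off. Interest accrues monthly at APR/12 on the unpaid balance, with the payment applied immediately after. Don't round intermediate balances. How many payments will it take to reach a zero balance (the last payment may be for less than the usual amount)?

Monthly rate r = 16.5%/12 = 1.375% = 0.01375.
Recurrence: B ← B·(1+r) − $44.00.
Month 1: interest $16.16; balance after payment $1,147.16.
Month 2: interest $15.77; balance after payment $1,118.93.
Closed form: n = −ln(1 − rB₀/P)/ln(1+r) = −ln(0.63281)/ln(1.01375) ≈ 33.507, so the balance reaches zero during payment 34.

34 payments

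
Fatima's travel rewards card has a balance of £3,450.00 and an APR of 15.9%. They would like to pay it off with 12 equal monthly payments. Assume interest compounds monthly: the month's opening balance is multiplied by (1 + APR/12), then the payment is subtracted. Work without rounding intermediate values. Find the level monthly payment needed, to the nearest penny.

Monthly rate r = 15.9%/12 = 1.325% = 0.01325.
Level-payment amortization: P = B₀·r / (1 − (1+r)^(−n)) = 3450.00·0.01325 / (1 − 1.01325^(−12)).
Denominator 1 − (1+r)^(−12) = 0.14611251.
P = 45.7125 / 0.14611251 ≈ 312.86.

£312.86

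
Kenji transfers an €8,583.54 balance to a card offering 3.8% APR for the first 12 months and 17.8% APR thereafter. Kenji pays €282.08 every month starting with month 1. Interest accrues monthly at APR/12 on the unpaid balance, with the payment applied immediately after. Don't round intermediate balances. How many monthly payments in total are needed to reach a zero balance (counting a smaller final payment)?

Promo months 1–12 at r₀ = 3.8%/12 = 0.00316667; months 13+ at r₁ = 17.8%/12 = 0.0148333.
After month 12: iterate B ← B·(1+r₀) − €282.08 for 12 months → €5,470.91.
Then at r₁ with €282.08/mo: n₂ = −ln(1 − r₁·B/P)/ln(1+r₁) ≈ 23.04 → 24 more payments.

36 months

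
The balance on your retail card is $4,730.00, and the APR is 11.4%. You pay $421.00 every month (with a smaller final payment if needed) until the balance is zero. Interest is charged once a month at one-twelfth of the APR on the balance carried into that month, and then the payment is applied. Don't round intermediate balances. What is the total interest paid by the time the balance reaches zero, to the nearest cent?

Monthly rate r = 11.4%/12 = 0.95% = 0.0095.
Payoff takes n = ⌈−ln(1 − rB₀/P)/ln(1+r)⌉ = ⌈11.937⌉ = 12 payments; the last is $394.80.
Total paid = 11·$421.00 + $394.80 = $5,025.80.
Total interest = total paid − principal = $5,025.80 − $4,730.00 = $295.80.

$295.80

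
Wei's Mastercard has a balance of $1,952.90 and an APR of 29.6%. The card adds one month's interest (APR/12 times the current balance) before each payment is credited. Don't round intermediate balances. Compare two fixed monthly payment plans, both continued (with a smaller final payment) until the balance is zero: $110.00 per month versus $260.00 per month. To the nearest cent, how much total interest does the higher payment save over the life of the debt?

Monthly rate r = 29.6%/12 = 2.46667% = 0.0246667.
At $110.00/mo: n = ⌈−ln(1 − rB₀/P)/ln(1+r)⌉ = 24 payments (last $71.03); total interest = total paid − $1,952.90 = $648.13.
At $260.00/mo: 9 payments (last $107.10); total interest $234.20.
Interest saved = $648.13 − $234.20 = $413.93.

$413.93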